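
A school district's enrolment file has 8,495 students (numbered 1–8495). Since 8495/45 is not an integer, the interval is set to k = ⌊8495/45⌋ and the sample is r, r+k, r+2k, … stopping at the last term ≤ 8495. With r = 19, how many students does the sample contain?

k = ⌊8495/45⌋ = 188
Achieved size = ⌊(8495 − 19)/188⌋ + 1 = ⌊8476/188⌋ + 1 = 45 + 1 = 46
(last selection: 19 + 45×188 = 8479 ≤ 8495; next would be 8667 > 8495)

46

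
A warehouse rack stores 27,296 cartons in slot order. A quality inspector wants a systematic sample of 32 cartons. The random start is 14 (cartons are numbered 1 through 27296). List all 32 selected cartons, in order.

14, 867, 1720, 2573, 3426, 4279, 5132, 5985, 6838, 7691, 8544, 9397, 10250, 11103, 11956, 12809, 13662, 14515, 15368, 16221, 17074, 17927, 18780, 19633, 20486, 21339, 22192, 23045, 23898, 24751, 25604, 26457

k = N/n = 27296/32 = 853
carton 1: 14
carton 2: 14 + 853 = 867
carton 3: 867 + 853 = 1720
carton 4: 1720 + 853 = 2573
carton 5: 2573 + 853 = 3426
carton 6: 3426 + 853 = 4279
carton 7: 4279 + 853 = 5132
carton 8: 5132 + 853 = 5985
carton 9: 5985 + 853 = 6838
carton 10: 6838 + 853 = 7691
carton 11: 7691 + 853 = 8544
carton 12: 8544 + 853 = 9397
carton 13: 9397 + 853 = 10250
carton 14: 10250 + 853 = 11103
carton 15: 11103 + 853 = 11956
carton 16: 11956 + 853 = 12809
carton 17: 12809 + 853 = 13662
carton 18: 13662 + 853 = 14515
carton 19: 14515 + 853 = 15368
carton 20: 15368 + 853 = 16221
carton 21: 16221 + 853 = 17074
carton 22: 17074 + 853 = 17927
carton 23: 17927 + 853 = 18780
carton 24: 18780 + 853 = 19633
carton 25: 19633 + 853 = 20486
carton 26: 20486 + 853 = 21339
carton 27: 21339 + 853 = 22192
carton 28: 22192 + 853 = 23045
carton 29: 23045 + 853 = 23898
carton 30: 23898 + 853 = 24751
carton 31: 24751 + 853 = 25604
carton 32: 25604 + 853 = 26457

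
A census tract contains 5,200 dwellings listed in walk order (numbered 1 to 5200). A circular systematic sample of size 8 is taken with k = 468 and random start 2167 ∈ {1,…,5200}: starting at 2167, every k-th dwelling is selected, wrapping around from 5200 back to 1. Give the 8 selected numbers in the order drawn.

Selection 1: 2167
Selection 2: 2167 + 468 = 2635
Selection 3: 2635 + 468 = 3103
Selection 4: 3103 + 468 = 3571
Selection 5: 3571 + 468 = 4039
Selection 6: 4039 + 468 = 4507
Selection 7: 4507 + 468 = 4975
Selection 8: 4975 + 468 = 5443 → 5443 − 5200 = 243

2167, 2635, 3103, 3571, 4039, 4507, 4975, 243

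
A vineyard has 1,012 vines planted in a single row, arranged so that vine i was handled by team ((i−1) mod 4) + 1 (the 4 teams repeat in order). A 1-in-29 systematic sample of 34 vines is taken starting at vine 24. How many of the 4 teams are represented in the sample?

4

Consecutive selections differ by k = 29, so their team numbers differ by 29 mod 4 = 1.
gcd(29, 4) = 1, so the sample visits 4/1 = 4 distinct residues mod 4.
Start 24 is team 4; the teams hit are 1, 2, 3, 4.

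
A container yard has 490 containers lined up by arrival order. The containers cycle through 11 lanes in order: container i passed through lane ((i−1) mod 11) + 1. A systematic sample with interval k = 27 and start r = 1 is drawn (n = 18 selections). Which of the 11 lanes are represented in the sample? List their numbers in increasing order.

Consecutive selections differ by k = 27, so their lane numbers differ by 27 mod 11 = 5.
gcd(27, 11) = 1, so the sample visits 11/1 = 11 distinct residues mod 11.
Start 1 is lane 1; the lanes hit are 1, 2, 3, 4, 5, 6, 7, 8, 9, 10, 11.

1, 2, 3, 4, 5, 6, 7, 8, 9, 10, 11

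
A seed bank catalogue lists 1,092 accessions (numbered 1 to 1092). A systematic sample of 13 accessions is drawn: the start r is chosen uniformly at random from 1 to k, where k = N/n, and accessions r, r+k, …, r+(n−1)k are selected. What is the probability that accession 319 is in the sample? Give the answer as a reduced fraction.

1/84

k = 1092/13 = 84.
Accession 319 is selected iff r ≡ 319 (mod 84); exactly one such r in {1,…,84}.
Inclusion probability = 1/84.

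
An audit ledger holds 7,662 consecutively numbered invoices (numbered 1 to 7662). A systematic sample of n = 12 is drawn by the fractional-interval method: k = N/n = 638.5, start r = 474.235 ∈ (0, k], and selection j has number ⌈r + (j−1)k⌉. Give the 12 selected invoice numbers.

j=1: r + 0k = 474.235 → ⌈·⌉ = 475
j=2: r + 1k = 1112.735 → ⌈·⌉ = 1113
j=3: r + 2k = 1751.235 → ⌈·⌉ = 1752
j=4: r + 3k = 2389.735 → ⌈·⌉ = 2390
j=5: r + 4k = 3028.235 → ⌈·⌉ = 3029
j=6: r + 5k = 3666.735 → ⌈·⌉ = 3667
j=7: r + 6k = 4305.235 → ⌈·⌉ = 4306
j=8: r + 7k = 4943.735 → ⌈·⌉ = 4944
j=9: r + 8k = 5582.235 → ⌈·⌉ = 5583
j=10: r + 9k = 6220.735 → ⌈·⌉ = 6221
j=11: r + 10k = 6859.235 → ⌈·⌉ = 6860
j=12: r + 11k = 7497.735 → ⌈·⌉ = 7498

475, 1113, 1752, 2390, 3029, 3667, 4306, 4944, 5583, 6221, 6860, 7498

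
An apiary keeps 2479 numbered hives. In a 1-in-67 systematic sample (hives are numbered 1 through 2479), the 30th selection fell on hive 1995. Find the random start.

k = 67
r = 1995 − (30−1)×67 = 1995 − 1943 = 52

52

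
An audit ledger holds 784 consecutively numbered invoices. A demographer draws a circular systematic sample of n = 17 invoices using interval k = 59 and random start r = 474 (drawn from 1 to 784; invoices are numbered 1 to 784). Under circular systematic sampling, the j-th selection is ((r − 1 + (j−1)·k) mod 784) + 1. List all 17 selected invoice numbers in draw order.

Selection 1: 474
Selection 2: 474 + 59 = 533
Selection 3: 533 + 59 = 592
Selection 4: 592 + 59 = 651
Selection 5: 651 + 59 = 710
Selection 6: 710 + 59 = 769
Selection 7: 769 + 59 = 828 → 828 − 784 = 44
Selection 8: 44 + 59 = 103
Selection 9: 103 + 59 = 162
Selection 10: 162 + 59 = 221
Selection 11: 221 + 59 = 280
Selection 12: 280 + 59 = 339
Selection 13: 339 + 59 = 398
Selection 14: 398 + 59 = 457
Selection 15: 457 + 59 = 516
Selection 16: 516 + 59 = 575
Selection 17: 575 + 59 = 634

474, 533, 592, 651, 710, 769, 44, 103, 162, 221, 280, 339, 398, 457, 516, 575, 634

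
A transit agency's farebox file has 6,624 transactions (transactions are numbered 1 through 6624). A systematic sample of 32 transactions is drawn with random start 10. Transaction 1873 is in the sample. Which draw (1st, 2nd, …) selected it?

k = 6624/32 = 207
position = (1873 − 10)/207 + 1 = 1863/207 + 1 = 9 + 1 = 10

10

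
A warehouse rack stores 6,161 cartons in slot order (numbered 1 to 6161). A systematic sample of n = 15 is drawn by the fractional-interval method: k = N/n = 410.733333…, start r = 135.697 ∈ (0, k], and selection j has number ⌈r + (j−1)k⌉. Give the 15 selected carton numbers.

136, 547, 958, 1368, 1779, 2190, 2601, 3011, 3422, 3833, 4244, 4654, 5065, 5476, 5886

j=1: r + 0k = 135.697 → ⌈·⌉ = 136
j=2: r + 1k = 546.430333… → ⌈·⌉ = 547
j=3: r + 2k = 957.163666… → ⌈·⌉ = 958
j=4: r + 3k = 1367.897 → ⌈·⌉ = 1368
j=5: r + 4k = 1778.630333… → ⌈·⌉ = 1779
j=6: r + 5k = 2189.363666… → ⌈·⌉ = 2190
j=7: r + 6k = 2600.097 → ⌈·⌉ = 2601
j=8: r + 7k = 3010.830333… → ⌈·⌉ = 3011
j=9: r + 8k = 3421.563666… → ⌈·⌉ = 3422
j=10: r + 9k = 3832.297 → ⌈·⌉ = 3833
j=11: r + 10k = 4243.030333… → ⌈·⌉ = 4244
j=12: r + 11k = 4653.763666… → ⌈·⌉ = 4654
j=13: r + 12k = 5064.497 → ⌈·⌉ = 5065
j=14: r + 13k = 5475.230333… → ⌈·⌉ = 5476
j=15: r + 14k = 5885.963666… → ⌈·⌉ = 5886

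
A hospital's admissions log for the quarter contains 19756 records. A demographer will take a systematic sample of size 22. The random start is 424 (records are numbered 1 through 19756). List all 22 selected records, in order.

424, 1322, 2220, 3118, 4016, 4914, 5812, 6710, 7608, 8506, 9404, 10302, 11200, 12098, 12996, 13894, 14792, 15690, 16588, 17486, 18384, 19282

k = N/n = 19756/22 = 898
record 1: 424
record 2: 424 + 898 = 1322
record 3: 1322 + 898 = 2220
record 4: 2220 + 898 = 3118
record 5: 3118 + 898 = 4016
record 6: 4016 + 898 = 4914
record 7: 4914 + 898 = 5812
record 8: 5812 + 898 = 6710
record 9: 6710 + 898 = 7608
record 10: 7608 + 898 = 8506
record 11: 8506 + 898 = 9404
record 12: 9404 + 898 = 10302
record 13: 10302 + 898 = 11200
record 14: 11200 + 898 = 12098
record 15: 12098 + 898 = 12996
record 16: 12996 + 898 = 13894
record 17: 13894 + 898 = 14792
record 18: 14792 + 898 = 15690
record 19: 15690 + 898 = 16588
record 20: 16588 + 898 = 17486
record 21: 17486 + 898 = 18384
record 22: 18384 + 898 = 19282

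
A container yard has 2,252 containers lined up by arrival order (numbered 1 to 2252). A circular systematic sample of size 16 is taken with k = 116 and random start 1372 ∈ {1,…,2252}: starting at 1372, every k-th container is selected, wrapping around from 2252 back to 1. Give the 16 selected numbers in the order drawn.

1372, 1488, 1604, 1720, 1836, 1952, 2068, 2184, 48, 164, 280, 396, 512, 628, 744, 860

Selection 1: 1372
Selection 2: 1372 + 116 = 1488
Selection 3: 1488 + 116 = 1604
Selection 4: 1604 + 116 = 1720
Selection 5: 1720 + 116 = 1836
Selection 6: 1836 + 116 = 1952
Selection 7: 1952 + 116 = 2068
Selection 8: 2068 + 116 = 2184
Selection 9: 2184 + 116 = 2300 → 2300 − 2252 = 48
Selection 10: 48 + 116 = 164
Selection 11: 164 + 116 = 280
Selection 12: 280 + 116 = 396
Selection 13: 396 + 116 = 512
Selection 14: 512 + 116 = 628
Selection 15: 628 + 116 = 744
Selection 16: 744 + 116 = 860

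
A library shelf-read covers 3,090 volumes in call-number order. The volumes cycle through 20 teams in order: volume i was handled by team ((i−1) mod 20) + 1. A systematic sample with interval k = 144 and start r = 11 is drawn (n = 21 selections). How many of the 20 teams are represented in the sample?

Consecutive selections differ by k = 144, so their team numbers differ by 144 mod 20 = 4.
gcd(144, 20) = 4, so the sample visits 20/4 = 5 distinct residues mod 20.
Start 11 is team 11; the teams hit are 3, 7, 11, 15, 19.

5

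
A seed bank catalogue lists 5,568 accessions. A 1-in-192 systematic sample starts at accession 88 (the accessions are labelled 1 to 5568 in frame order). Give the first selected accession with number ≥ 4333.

k = 192
Steps past start: ⌈(4333 − 88)/192⌉ = ⌈4245/192⌉ = 23
Selected accession: 88 + 23×192 = 4504

4504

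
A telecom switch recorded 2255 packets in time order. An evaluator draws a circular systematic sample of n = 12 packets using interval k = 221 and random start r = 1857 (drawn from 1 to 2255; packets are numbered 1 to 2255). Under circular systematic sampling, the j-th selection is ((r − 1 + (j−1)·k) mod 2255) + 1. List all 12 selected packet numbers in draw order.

Selection 1: 1857
Selection 2: 1857 + 221 = 2078
Selection 3: 2078 + 221 = 2299 → 2299 − 2255 = 44
Selection 4: 44 + 221 = 265
Selection 5: 265 + 221 = 486
Selection 6: 486 + 221 = 707
Selection 7: 707 + 221 = 928
Selection 8: 928 + 221 = 1149
Selection 9: 1149 + 221 = 1370
Selection 10: 1370 + 221 = 1591
Selection 11: 1591 + 221 = 1812
Selection 12: 1812 + 221 = 2033

1857, 2078, 44, 265, 486, 707, 928, 1149, 1370, 1591, 1812, 2033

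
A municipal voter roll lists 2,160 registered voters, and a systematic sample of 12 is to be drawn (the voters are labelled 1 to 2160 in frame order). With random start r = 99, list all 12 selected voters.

99, 279, 459, 639, 819, 999, 1179, 1359, 1539, 1719, 1899, 2079

k = N/n = 2160/12 = 180
voter 1: 99
voter 2: 99 + 180 = 279
voter 3: 279 + 180 = 459
voter 4: 459 + 180 = 639
voter 5: 639 + 180 = 819
voter 6: 819 + 180 = 999
voter 7: 999 + 180 = 1179
voter 8: 1179 + 180 = 1359
voter 9: 1359 + 180 = 1539
voter 10: 1539 + 180 = 1719
voter 11: 1719 + 180 = 1899
voter 12: 1899 + 180 = 2079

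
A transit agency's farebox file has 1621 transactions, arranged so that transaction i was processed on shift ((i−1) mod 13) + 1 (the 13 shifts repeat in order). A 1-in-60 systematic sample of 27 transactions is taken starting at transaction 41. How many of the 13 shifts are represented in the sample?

13

Consecutive selections differ by k = 60, so their shift numbers differ by 60 mod 13 = 8.
gcd(60, 13) = 1, so the sample visits 13/1 = 13 distinct residues mod 13.
Start 41 is shift 2; the shifts hit are 1, 2, 3, 4, 5, 6, 7, 8, 9, 10, 11, 12, 13.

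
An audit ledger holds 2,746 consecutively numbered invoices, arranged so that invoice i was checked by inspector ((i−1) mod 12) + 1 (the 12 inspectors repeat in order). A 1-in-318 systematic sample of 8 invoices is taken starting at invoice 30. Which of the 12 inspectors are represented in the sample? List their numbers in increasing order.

6, 12

Consecutive selections differ by k = 318, so their inspector numbers differ by 318 mod 12 = 6.
gcd(318, 12) = 6, so the sample visits 12/6 = 2 distinct residues mod 12.
Start 30 is inspector 6; the inspectors hit are 6, 12.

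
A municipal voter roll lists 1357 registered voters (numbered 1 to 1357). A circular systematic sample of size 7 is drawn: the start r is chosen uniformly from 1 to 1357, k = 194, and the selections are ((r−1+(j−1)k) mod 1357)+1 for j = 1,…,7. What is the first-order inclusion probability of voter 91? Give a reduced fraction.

For each position j, as r ranges over 1…1357 the j-th selection hits every voter exactly once, so voter 91 is selected for exactly 7 of the 1357 starts.
Inclusion probability = 7/1357.

7/1357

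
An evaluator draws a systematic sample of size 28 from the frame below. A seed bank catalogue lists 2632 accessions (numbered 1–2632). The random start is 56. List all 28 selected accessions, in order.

56, 150, 244, 338, 432, 526, 620, 714, 808, 902, 996, 1090, 1184, 1278, 1372, 1466, 1560, 1654, 1748, 1842, 1936, 2030, 2124, 2218, 2312, 2406, 2500, 2594

k = N/n = 2632/28 = 94
accession 1: 56
accession 2: 56 + 94 = 150
accession 3: 150 + 94 = 244
accession 4: 244 + 94 = 338
accession 5: 338 + 94 = 432
accession 6: 432 + 94 = 526
accession 7: 526 + 94 = 620
accession 8: 620 + 94 = 714
accession 9: 714 + 94 = 808
accession 10: 808 + 94 = 902
accession 11: 902 + 94 = 996
accession 12: 996 + 94 = 1090
accession 13: 1090 + 94 = 1184
accession 14: 1184 + 94 = 1278
accession 15: 1278 + 94 = 1372
accession 16: 1372 + 94 = 1466
accession 17: 1466 + 94 = 1560
accession 18: 1560 + 94 = 1654
accession 19: 1654 + 94 = 1748
accession 20: 1748 + 94 = 1842
accession 21: 1842 + 94 = 1936
accession 22: 1936 + 94 = 2030
accession 23: 2030 + 94 = 2124
accession 24: 2124 + 94 = 2218
accession 25: 2218 + 94 = 2312
accession 26: 2312 + 94 = 2406
accession 27: 2406 + 94 = 2500
accession 28: 2500 + 94 = 2594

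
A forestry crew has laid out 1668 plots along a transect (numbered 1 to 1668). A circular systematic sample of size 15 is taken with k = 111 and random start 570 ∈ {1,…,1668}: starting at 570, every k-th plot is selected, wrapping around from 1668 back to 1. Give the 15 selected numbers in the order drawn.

Selection 1: 570
Selection 2: 570 + 111 = 681
Selection 3: 681 + 111 = 792
Selection 4: 792 + 111 = 903
Selection 5: 903 + 111 = 1014
Selection 6: 1014 + 111 = 1125
Selection 7: 1125 + 111 = 1236
Selection 8: 1236 + 111 = 1347
Selection 9: 1347 + 111 = 1458
Selection 10: 1458 + 111 = 1569
Selection 11: 1569 + 111 = 1680 → 1680 − 1668 = 12
Selection 12: 12 + 111 = 123
Selection 13: 123 + 111 = 234
Selection 14: 234 + 111 = 345
Selection 15: 345 + 111 = 456

570, 681, 792, 903, 1014, 1125, 1236, 1347, 1458, 1569, 12, 123, 234, 345, 456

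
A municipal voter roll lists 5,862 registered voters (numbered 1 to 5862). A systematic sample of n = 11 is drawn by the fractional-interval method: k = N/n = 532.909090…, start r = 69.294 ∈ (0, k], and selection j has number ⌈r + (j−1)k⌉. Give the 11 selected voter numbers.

j=1: r + 0k = 69.294 → ⌈·⌉ = 70
j=2: r + 1k = 602.203090… → ⌈·⌉ = 603
j=3: r + 2k = 1135.112181… → ⌈·⌉ = 1136
j=4: r + 3k = 1668.021272… → ⌈·⌉ = 1669
j=5: r + 4k = 2200.930363… → ⌈·⌉ = 2201
j=6: r + 5k = 2733.839454… → ⌈·⌉ = 2734
j=7: r + 6k = 3266.748545… → ⌈·⌉ = 3267
j=8: r + 7k = 3799.657636… → ⌈·⌉ = 3800
j=9: r + 8k = 4332.566727… → ⌈·⌉ = 4333
j=10: r + 9k = 4865.475818… → ⌈·⌉ = 4866
j=11: r + 10k = 5398.384909… → ⌈·⌉ = 5399

70, 603, 1136, 1669, 2201, 2734, 3267, 3800, 4333, 4866, 5399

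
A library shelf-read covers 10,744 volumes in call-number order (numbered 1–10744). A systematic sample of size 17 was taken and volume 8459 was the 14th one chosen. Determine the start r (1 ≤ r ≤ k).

243

k = 10744/17 = 632
r = 8459 − (14−1)×632 = 8459 − 8216 = 243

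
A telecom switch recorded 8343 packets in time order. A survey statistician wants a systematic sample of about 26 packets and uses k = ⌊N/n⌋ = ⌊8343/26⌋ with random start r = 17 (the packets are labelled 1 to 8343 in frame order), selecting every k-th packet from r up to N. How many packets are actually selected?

k = ⌊8343/26⌋ = 320
Achieved size = ⌊(8343 − 17)/320⌋ + 1 = ⌊8326/320⌋ + 1 = 26 + 1 = 27
(last selection: 17 + 26×320 = 8337 ≤ 8343; next would be 8657 > 8343)

27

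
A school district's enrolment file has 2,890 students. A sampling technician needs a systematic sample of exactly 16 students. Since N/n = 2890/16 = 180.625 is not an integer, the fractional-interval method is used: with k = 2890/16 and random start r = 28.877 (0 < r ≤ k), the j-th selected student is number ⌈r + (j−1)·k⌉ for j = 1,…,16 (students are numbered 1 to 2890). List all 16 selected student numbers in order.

j=1: r + 0k = 28.877 → ⌈·⌉ = 29
j=2: r + 1k = 209.502 → ⌈·⌉ = 210
j=3: r + 2k = 390.127 → ⌈·⌉ = 391
j=4: r + 3k = 570.752 → ⌈·⌉ = 571
j=5: r + 4k = 751.377 → ⌈·⌉ = 752
j=6: r + 5k = 932.002 → ⌈·⌉ = 933
j=7: r + 6k = 1112.627 → ⌈·⌉ = 1113
j=8: r + 7k = 1293.252 → ⌈·⌉ = 1294
j=9: r + 8k = 1473.877 → ⌈·⌉ = 1474
j=10: r + 9k = 1654.502 → ⌈·⌉ = 1655
j=11: r + 10k = 1835.127 → ⌈·⌉ = 1836
j=12: r + 11k = 2015.752 → ⌈·⌉ = 2016
j=13: r + 12k = 2196.377 → ⌈·⌉ = 2197
j=14: r + 13k = 2377.002 → ⌈·⌉ = 2378
j=15: r + 14k = 2557.627 → ⌈·⌉ = 2558
j=16: r + 15k = 2738.252 → ⌈·⌉ = 2739

29, 210, 391, 571, 752, 933, 1113, 1294, 1474, 1655, 1836, 2016, 2197, 2378, 2558, 2739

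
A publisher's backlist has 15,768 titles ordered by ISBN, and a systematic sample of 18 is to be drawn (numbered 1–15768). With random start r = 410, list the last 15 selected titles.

k = N/n = 15768/18 = 876
4th selection = 410 + 3×876 = 3038
5th: 3038 + 876 = 3914
6th: 3914 + 876 = 4790
7th: 4790 + 876 = 5666
8th: 5666 + 876 = 6542
9th: 6542 + 876 = 7418
10th: 7418 + 876 = 8294
11th: 8294 + 876 = 9170
12th: 9170 + 876 = 10046
13th: 10046 + 876 = 10922
14th: 10922 + 876 = 11798
15th: 11798 + 876 = 12674
16th: 12674 + 876 = 13550
17th: 13550 + 876 = 14426
18th: 14426 + 876 = 15302

3038, 3914, 4790, 5666, 6542, 7418, 8294, 9170, 10046, 10922, 11798, 12674, 13550, 14426, 15302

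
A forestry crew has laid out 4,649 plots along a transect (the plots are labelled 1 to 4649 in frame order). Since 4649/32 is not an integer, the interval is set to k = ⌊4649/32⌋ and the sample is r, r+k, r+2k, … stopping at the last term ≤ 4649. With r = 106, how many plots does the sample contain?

k = ⌊4649/32⌋ = 145
Achieved size = ⌊(4649 − 106)/145⌋ + 1 = ⌊4543/145⌋ + 1 = 31 + 1 = 32
(last selection: 106 + 31×145 = 4601 ≤ 4649; next would be 4746 > 4649)

32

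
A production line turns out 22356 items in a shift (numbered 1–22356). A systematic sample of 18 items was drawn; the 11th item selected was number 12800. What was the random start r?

380

k = 22356/18 = 1242
r = 12800 − (11−1)×1242 = 12800 − 12420 = 380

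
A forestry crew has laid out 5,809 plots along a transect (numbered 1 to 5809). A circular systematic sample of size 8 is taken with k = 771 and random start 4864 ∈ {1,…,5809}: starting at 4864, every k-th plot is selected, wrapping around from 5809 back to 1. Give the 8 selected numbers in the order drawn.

Selection 1: 4864
Selection 2: 4864 + 771 = 5635
Selection 3: 5635 + 771 = 6406 → 6406 − 5809 = 597
Selection 4: 597 + 771 = 1368
Selection 5: 1368 + 771 = 2139
Selection 6: 2139 + 771 = 2910
Selection 7: 2910 + 771 = 3681
Selection 8: 3681 + 771 = 4452

4864, 5635, 597, 1368, 2139, 2910, 3681, 4452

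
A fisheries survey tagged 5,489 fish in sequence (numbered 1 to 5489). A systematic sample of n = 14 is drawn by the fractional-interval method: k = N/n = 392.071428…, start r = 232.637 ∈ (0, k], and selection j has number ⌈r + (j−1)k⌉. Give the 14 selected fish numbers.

j=1: r + 0k = 232.637 → ⌈·⌉ = 233
j=2: r + 1k = 624.708428… → ⌈·⌉ = 625
j=3: r + 2k = 1016.779857… → ⌈·⌉ = 1017
j=4: r + 3k = 1408.851285… → ⌈·⌉ = 1409
j=5: r + 4k = 1800.922714… → ⌈·⌉ = 1801
j=6: r + 5k = 2192.994142… → ⌈·⌉ = 2193
j=7: r + 6k = 2585.065571… → ⌈·⌉ = 2586
j=8: r + 7k = 2977.137 → ⌈·⌉ = 2978
j=9: r + 8k = 3369.208428… → ⌈·⌉ = 3370
j=10: r + 9k = 3761.279857… → ⌈·⌉ = 3762
j=11: r + 10k = 4153.351285… → ⌈·⌉ = 4154
j=12: r + 11k = 4545.422714… → ⌈·⌉ = 4546
j=13: r + 12k = 4937.494142… → ⌈·⌉ = 4938
j=14: r + 13k = 5329.565571… → ⌈·⌉ = 5330

233, 625, 1017, 1409, 1801, 2193, 2586, 2978, 3370, 3762, 4154, 4546, 4938, 5330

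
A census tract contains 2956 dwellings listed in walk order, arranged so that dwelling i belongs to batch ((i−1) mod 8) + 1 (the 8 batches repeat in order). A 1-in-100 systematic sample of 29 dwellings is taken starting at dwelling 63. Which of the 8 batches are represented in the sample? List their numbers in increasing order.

Consecutive selections differ by k = 100, so their batch numbers differ by 100 mod 8 = 4.
gcd(100, 8) = 4, so the sample visits 8/4 = 2 distinct residues mod 8.
Start 63 is batch 7; the batches hit are 3, 7.

3, 7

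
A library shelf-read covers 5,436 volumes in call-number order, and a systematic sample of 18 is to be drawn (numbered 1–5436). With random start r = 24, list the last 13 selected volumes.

1534, 1836, 2138, 2440, 2742, 3044, 3346, 3648, 3950, 4252, 4554, 4856, 5158

k = N/n = 5436/18 = 302
6th selection = 24 + 5×302 = 1534
7th: 1534 + 302 = 1836
8th: 1836 + 302 = 2138
9th: 2138 + 302 = 2440
10th: 2440 + 302 = 2742
11th: 2742 + 302 = 3044
12th: 3044 + 302 = 3346
13th: 3346 + 302 = 3648
14th: 3648 + 302 = 3950
15th: 3950 + 302 = 4252
16th: 4252 + 302 = 4554
17th: 4554 + 302 = 4856
18th: 4856 + 302 = 5158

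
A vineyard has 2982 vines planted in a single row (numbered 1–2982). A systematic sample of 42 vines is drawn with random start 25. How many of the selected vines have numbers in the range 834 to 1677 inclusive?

12

k = 2982/42 = 71
First selection ≥ 834: 25 + ⌈(834−25)/71⌉·71 = 25 + 12×71 = 877
Last selection ≤ 1677: 25 + ⌊(1677−25)/71⌋·71 = 25 + 23×71 = 1658
Count = 23 − 12 + 1 = 12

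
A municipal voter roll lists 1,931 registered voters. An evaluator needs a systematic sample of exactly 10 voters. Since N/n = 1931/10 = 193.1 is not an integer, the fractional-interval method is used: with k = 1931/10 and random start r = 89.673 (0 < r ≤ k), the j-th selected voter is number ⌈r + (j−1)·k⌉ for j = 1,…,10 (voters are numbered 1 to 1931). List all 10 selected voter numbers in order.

90, 283, 476, 669, 863, 1056, 1249, 1442, 1635, 1828

j=1: r + 0k = 89.673 → ⌈·⌉ = 90
j=2: r + 1k = 282.773 → ⌈·⌉ = 283
j=3: r + 2k = 475.873 → ⌈·⌉ = 476
j=4: r + 3k = 668.973 → ⌈·⌉ = 669
j=5: r + 4k = 862.073 → ⌈·⌉ = 863
j=6: r + 5k = 1055.173 → ⌈·⌉ = 1056
j=7: r + 6k = 1248.273 → ⌈·⌉ = 1249
j=8: r + 7k = 1441.373 → ⌈·⌉ = 1442
j=9: r + 8k = 1634.473 → ⌈·⌉ = 1635
j=10: r + 9k = 1827.573 → ⌈·⌉ = 1828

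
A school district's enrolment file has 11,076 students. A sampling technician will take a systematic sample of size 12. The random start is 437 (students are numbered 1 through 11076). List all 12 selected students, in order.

k = N/n = 11076/12 = 923
student 1: 437
student 2: 437 + 923 = 1360
student 3: 1360 + 923 = 2283
student 4: 2283 + 923 = 3206
student 5: 3206 + 923 = 4129
student 6: 4129 + 923 = 5052
student 7: 5052 + 923 = 5975
student 8: 5975 + 923 = 6898
student 9: 6898 + 923 = 7821
student 10: 7821 + 923 = 8744
student 11: 8744 + 923 = 9667
student 12: 9667 + 923 = 10590

437, 1360, 2283, 3206, 4129, 5052, 5975, 6898, 7821, 8744, 9667, 10590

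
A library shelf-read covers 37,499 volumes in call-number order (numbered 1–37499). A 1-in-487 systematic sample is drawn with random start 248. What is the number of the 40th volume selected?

k = 487
40th selection = r + (40−1)·k = 248 + 39×487 = 248 + 18993 = 19241

19241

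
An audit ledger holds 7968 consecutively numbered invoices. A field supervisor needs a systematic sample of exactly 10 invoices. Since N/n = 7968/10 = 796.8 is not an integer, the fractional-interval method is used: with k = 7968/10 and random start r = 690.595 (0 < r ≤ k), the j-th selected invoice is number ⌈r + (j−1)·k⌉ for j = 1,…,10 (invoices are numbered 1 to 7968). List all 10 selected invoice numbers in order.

j=1: r + 0k = 690.595 → ⌈·⌉ = 691
j=2: r + 1k = 1487.395 → ⌈·⌉ = 1488
j=3: r + 2k = 2284.195 → ⌈·⌉ = 2285
j=4: r + 3k = 3080.995 → ⌈·⌉ = 3081
j=5: r + 4k = 3877.795 → ⌈·⌉ = 3878
j=6: r + 5k = 4674.595 → ⌈·⌉ = 4675
j=7: r + 6k = 5471.395 → ⌈·⌉ = 5472
j=8: r + 7k = 6268.195 → ⌈·⌉ = 6269
j=9: r + 8k = 7064.995 → ⌈·⌉ = 7065
j=10: r + 9k = 7861.795 → ⌈·⌉ = 7862

691, 1488, 2285, 3081, 3878, 4675, 5472, 6269, 7065, 7862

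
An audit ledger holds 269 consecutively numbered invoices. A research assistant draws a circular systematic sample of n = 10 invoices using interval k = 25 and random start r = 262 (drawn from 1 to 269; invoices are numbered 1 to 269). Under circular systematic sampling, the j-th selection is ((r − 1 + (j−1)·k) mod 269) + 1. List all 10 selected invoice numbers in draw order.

262, 18, 43, 68, 93, 118, 143, 168, 193, 218

Selection 1: 262
Selection 2: 262 + 25 = 287 → 287 − 269 = 18
Selection 3: 18 + 25 = 43
Selection 4: 43 + 25 = 68
Selection 5: 68 + 25 = 93
Selection 6: 93 + 25 = 118
Selection 7: 118 + 25 = 143
Selection 8: 143 + 25 = 168
Selection 9: 168 + 25 = 193
Selection 10: 193 + 25 = 218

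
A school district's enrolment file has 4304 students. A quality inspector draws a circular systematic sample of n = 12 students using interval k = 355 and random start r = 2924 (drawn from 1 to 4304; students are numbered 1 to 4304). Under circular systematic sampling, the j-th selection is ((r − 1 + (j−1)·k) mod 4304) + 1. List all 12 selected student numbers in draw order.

Selection 1: 2924
Selection 2: 2924 + 355 = 3279
Selection 3: 3279 + 355 = 3634
Selection 4: 3634 + 355 = 3989
Selection 5: 3989 + 355 = 4344 → 4344 − 4304 = 40
Selection 6: 40 + 355 = 395
Selection 7: 395 + 355 = 750
Selection 8: 750 + 355 = 1105
Selection 9: 1105 + 355 = 1460
Selection 10: 1460 + 355 = 1815
Selection 11: 1815 + 355 = 2170
Selection 12: 2170 + 355 = 2525

2924, 3279, 3634, 3989, 40, 395, 750, 1105, 1460, 1815, 2170, 2525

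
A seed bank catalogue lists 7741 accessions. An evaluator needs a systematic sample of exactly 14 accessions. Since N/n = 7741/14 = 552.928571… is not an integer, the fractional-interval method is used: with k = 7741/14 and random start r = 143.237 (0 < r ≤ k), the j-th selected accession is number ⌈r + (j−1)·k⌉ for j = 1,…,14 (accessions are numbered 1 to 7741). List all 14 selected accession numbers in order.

144, 697, 1250, 1803, 2355, 2908, 3461, 4014, 4567, 5120, 5673, 6226, 6779, 7332

j=1: r + 0k = 143.237 → ⌈·⌉ = 144
j=2: r + 1k = 696.165571… → ⌈·⌉ = 697
j=3: r + 2k = 1249.094142… → ⌈·⌉ = 1250
j=4: r + 3k = 1802.022714… → ⌈·⌉ = 1803
j=5: r + 4k = 2354.951285… → ⌈·⌉ = 2355
j=6: r + 5k = 2907.879857… → ⌈·⌉ = 2908
j=7: r + 6k = 3460.808428… → ⌈·⌉ = 3461
j=8: r + 7k = 4013.737 → ⌈·⌉ = 4014
j=9: r + 8k = 4566.665571… → ⌈·⌉ = 4567
j=10: r + 9k = 5119.594142… → ⌈·⌉ = 5120
j=11: r + 10k = 5672.522714… → ⌈·⌉ = 5673
j=12: r + 11k = 6225.451285… → ⌈·⌉ = 6226
j=13: r + 12k = 6778.379857… → ⌈·⌉ = 6779
j=14: r + 13k = 7331.308428… → ⌈·⌉ = 7332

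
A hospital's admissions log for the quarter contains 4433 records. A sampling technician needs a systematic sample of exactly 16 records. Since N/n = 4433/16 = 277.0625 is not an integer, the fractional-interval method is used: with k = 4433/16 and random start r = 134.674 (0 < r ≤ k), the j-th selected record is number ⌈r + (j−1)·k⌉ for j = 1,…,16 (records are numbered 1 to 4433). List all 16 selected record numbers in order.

135, 412, 689, 966, 1243, 1520, 1798, 2075, 2352, 2629, 2906, 3183, 3460, 3737, 4014, 4291

j=1: r + 0k = 134.674 → ⌈·⌉ = 135
j=2: r + 1k = 411.7365 → ⌈·⌉ = 412
j=3: r + 2k = 688.799 → ⌈·⌉ = 689
j=4: r + 3k = 965.8615 → ⌈·⌉ = 966
j=5: r + 4k = 1242.924 → ⌈·⌉ = 1243
j=6: r + 5k = 1519.9865 → ⌈·⌉ = 1520
j=7: r + 6k = 1797.049 → ⌈·⌉ = 1798
j=8: r + 7k = 2074.1115 → ⌈·⌉ = 2075
j=9: r + 8k = 2351.174 → ⌈·⌉ = 2352
j=10: r + 9k = 2628.2365 → ⌈·⌉ = 2629
j=11: r + 10k = 2905.299 → ⌈·⌉ = 2906
j=12: r + 11k = 3182.3615 → ⌈·⌉ = 3183
j=13: r + 12k = 3459.424 → ⌈·⌉ = 3460
j=14: r + 13k = 3736.4865 → ⌈·⌉ = 3737
j=15: r + 14k = 4013.549 → ⌈·⌉ = 4014
j=16: r + 15k = 4290.6115 → ⌈·⌉ = 4291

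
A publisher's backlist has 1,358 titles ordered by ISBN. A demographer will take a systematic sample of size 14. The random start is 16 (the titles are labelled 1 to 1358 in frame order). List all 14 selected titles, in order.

k = N/n = 1358/14 = 97
title 1: 16
title 2: 16 + 97 = 113
title 3: 113 + 97 = 210
title 4: 210 + 97 = 307
title 5: 307 + 97 = 404
title 6: 404 + 97 = 501
title 7: 501 + 97 = 598
title 8: 598 + 97 = 695
title 9: 695 + 97 = 792
title 10: 792 + 97 = 889
title 11: 889 + 97 = 986
title 12: 986 + 97 = 1083
title 13: 1083 + 97 = 1180
title 14: 1180 + 97 = 1277

16, 113, 210, 307, 404, 501, 598, 695, 792, 889, 986, 1083, 1180, 1277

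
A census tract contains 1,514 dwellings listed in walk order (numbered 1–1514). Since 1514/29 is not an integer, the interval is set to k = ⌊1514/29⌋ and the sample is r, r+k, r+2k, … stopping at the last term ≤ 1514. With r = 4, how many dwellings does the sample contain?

30

k = ⌊1514/29⌋ = 52
Achieved size = ⌊(1514 − 4)/52⌋ + 1 = ⌊1510/52⌋ + 1 = 29 + 1 = 30
(last selection: 4 + 29×52 = 1512 ≤ 1514; next would be 1564 > 1514)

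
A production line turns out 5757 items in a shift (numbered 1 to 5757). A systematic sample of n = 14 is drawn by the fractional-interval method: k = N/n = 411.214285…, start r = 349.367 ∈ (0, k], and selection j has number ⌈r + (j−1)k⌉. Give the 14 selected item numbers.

350, 761, 1172, 1584, 1995, 2406, 2817, 3228, 3640, 4051, 4462, 4873, 5284, 5696

j=1: r + 0k = 349.367 → ⌈·⌉ = 350
j=2: r + 1k = 760.581285… → ⌈·⌉ = 761
j=3: r + 2k = 1171.795571… → ⌈·⌉ = 1172
j=4: r + 3k = 1583.009857… → ⌈·⌉ = 1584
j=5: r + 4k = 1994.224142… → ⌈·⌉ = 1995
j=6: r + 5k = 2405.438428… → ⌈·⌉ = 2406
j=7: r + 6k = 2816.652714… → ⌈·⌉ = 2817
j=8: r + 7k = 3227.867 → ⌈·⌉ = 3228
j=9: r + 8k = 3639.081285… → ⌈·⌉ = 3640
j=10: r + 9k = 4050.295571… → ⌈·⌉ = 4051
j=11: r + 10k = 4461.509857… → ⌈·⌉ = 4462
j=12: r + 11k = 4872.724142… → ⌈·⌉ = 4873
j=13: r + 12k = 5283.938428… → ⌈·⌉ = 5284
j=14: r + 13k = 5695.152714… → ⌈·⌉ = 5696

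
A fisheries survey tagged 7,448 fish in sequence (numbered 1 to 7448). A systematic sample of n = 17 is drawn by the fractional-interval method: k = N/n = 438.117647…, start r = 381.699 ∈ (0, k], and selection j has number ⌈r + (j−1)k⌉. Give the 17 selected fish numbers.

382, 820, 1258, 1697, 2135, 2573, 3011, 3449, 3887, 4325, 4763, 5201, 5640, 6078, 6516, 6954, 7392

j=1: r + 0k = 381.699 → ⌈·⌉ = 382
j=2: r + 1k = 819.816647… → ⌈·⌉ = 820
j=3: r + 2k = 1257.934294… → ⌈·⌉ = 1258
j=4: r + 3k = 1696.051941… → ⌈·⌉ = 1697
j=5: r + 4k = 2134.169588… → ⌈·⌉ = 2135
j=6: r + 5k = 2572.287235… → ⌈·⌉ = 2573
j=7: r + 6k = 3010.404882… → ⌈·⌉ = 3011
j=8: r + 7k = 3448.522529… → ⌈·⌉ = 3449
j=9: r + 8k = 3886.640176… → ⌈·⌉ = 3887
j=10: r + 9k = 4324.757823… → ⌈·⌉ = 4325
j=11: r + 10k = 4762.875470… → ⌈·⌉ = 4763
j=12: r + 11k = 5200.993117… → ⌈·⌉ = 5201
j=13: r + 12k = 5639.110764… → ⌈·⌉ = 5640
j=14: r + 13k = 6077.228411… → ⌈·⌉ = 6078
j=15: r + 14k = 6515.346058… → ⌈·⌉ = 6516
j=16: r + 15k = 6953.463705… → ⌈·⌉ = 6954
j=17: r + 16k = 7391.581352… → ⌈·⌉ = 7392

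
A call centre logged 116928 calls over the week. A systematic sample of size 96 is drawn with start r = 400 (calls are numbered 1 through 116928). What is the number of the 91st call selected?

k = 116928/96 = 1218
91st selection = r + (91−1)·k = 400 + 90×1218 = 400 + 109620 = 110020

110020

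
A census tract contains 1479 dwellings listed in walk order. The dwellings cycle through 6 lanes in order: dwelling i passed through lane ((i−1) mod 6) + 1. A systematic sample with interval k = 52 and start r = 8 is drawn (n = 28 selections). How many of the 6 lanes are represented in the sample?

3

Consecutive selections differ by k = 52, so their lane numbers differ by 52 mod 6 = 4.
gcd(52, 6) = 2, so the sample visits 6/2 = 3 distinct residues mod 6.
Start 8 is lane 2; the lanes hit are 2, 4, 6.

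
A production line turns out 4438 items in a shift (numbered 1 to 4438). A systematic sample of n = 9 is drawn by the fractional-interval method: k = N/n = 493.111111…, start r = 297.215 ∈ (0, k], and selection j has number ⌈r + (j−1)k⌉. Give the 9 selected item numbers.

298, 791, 1284, 1777, 2270, 2763, 3256, 3749, 4243

j=1: r + 0k = 297.215 → ⌈·⌉ = 298
j=2: r + 1k = 790.326111… → ⌈·⌉ = 791
j=3: r + 2k = 1283.437222… → ⌈·⌉ = 1284
j=4: r + 3k = 1776.548333… → ⌈·⌉ = 1777
j=5: r + 4k = 2269.659444… → ⌈·⌉ = 2270
j=6: r + 5k = 2762.770555… → ⌈·⌉ = 2763
j=7: r + 6k = 3255.881666… → ⌈·⌉ = 3256
j=8: r + 7k = 3748.992777… → ⌈·⌉ = 3749
j=9: r + 8k = 4242.103888… → ⌈·⌉ = 4243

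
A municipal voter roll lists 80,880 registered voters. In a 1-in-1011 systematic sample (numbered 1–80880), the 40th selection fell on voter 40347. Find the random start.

k = 1011
r = 40347 − (40−1)×1011 = 40347 − 39429 = 918

918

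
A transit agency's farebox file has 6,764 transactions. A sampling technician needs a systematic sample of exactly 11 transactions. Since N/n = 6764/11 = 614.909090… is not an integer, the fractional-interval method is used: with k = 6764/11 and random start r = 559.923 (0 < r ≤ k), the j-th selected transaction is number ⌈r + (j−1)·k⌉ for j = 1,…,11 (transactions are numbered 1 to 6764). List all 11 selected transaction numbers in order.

560, 1175, 1790, 2405, 3020, 3635, 4250, 4865, 5480, 6095, 6710

j=1: r + 0k = 559.923 → ⌈·⌉ = 560
j=2: r + 1k = 1174.832090… → ⌈·⌉ = 1175
j=3: r + 2k = 1789.741181… → ⌈·⌉ = 1790
j=4: r + 3k = 2404.650272… → ⌈·⌉ = 2405
j=5: r + 4k = 3019.559363… → ⌈·⌉ = 3020
j=6: r + 5k = 3634.468454… → ⌈·⌉ = 3635
j=7: r + 6k = 4249.377545… → ⌈·⌉ = 4250
j=8: r + 7k = 4864.286636… → ⌈·⌉ = 4865
j=9: r + 8k = 5479.195727… → ⌈·⌉ = 5480
j=10: r + 9k = 6094.104818… → ⌈·⌉ = 6095
j=11: r + 10k = 6709.013909… → ⌈·⌉ = 6710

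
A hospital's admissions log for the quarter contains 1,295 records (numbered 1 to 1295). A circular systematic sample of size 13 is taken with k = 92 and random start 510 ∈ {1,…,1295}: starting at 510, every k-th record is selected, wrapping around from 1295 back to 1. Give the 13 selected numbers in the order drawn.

Selection 1: 510
Selection 2: 510 + 92 = 602
Selection 3: 602 + 92 = 694
Selection 4: 694 + 92 = 786
Selection 5: 786 + 92 = 878
Selection 6: 878 + 92 = 970
Selection 7: 970 + 92 = 1062
Selection 8: 1062 + 92 = 1154
Selection 9: 1154 + 92 = 1246
Selection 10: 1246 + 92 = 1338 → 1338 − 1295 = 43
Selection 11: 43 + 92 = 135
Selection 12: 135 + 92 = 227
Selection 13: 227 + 92 = 319

510, 602, 694, 786, 878, 970, 1062, 1154, 1246, 43, 135, 227, 319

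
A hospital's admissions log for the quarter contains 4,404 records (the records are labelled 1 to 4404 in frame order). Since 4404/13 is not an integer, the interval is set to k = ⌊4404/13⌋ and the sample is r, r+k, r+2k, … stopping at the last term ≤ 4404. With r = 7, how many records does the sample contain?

14

k = ⌊4404/13⌋ = 338
Achieved size = ⌊(4404 − 7)/338⌋ + 1 = ⌊4397/338⌋ + 1 = 13 + 1 = 14
(last selection: 7 + 13×338 = 4401 ≤ 4404; next would be 4739 > 4404)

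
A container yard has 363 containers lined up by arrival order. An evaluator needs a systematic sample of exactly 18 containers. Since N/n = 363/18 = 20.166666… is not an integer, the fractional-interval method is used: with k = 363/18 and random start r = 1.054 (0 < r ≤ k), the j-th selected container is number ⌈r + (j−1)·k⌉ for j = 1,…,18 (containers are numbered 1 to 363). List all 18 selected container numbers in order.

2, 22, 42, 62, 82, 102, 123, 143, 163, 183, 203, 223, 244, 264, 284, 304, 324, 344

j=1: r + 0k = 1.054 → ⌈·⌉ = 2
j=2: r + 1k = 21.220666… → ⌈·⌉ = 22
j=3: r + 2k = 41.387333… → ⌈·⌉ = 42
j=4: r + 3k = 61.554 → ⌈·⌉ = 62
j=5: r + 4k = 81.720666… → ⌈·⌉ = 82
j=6: r + 5k = 101.887333… → ⌈·⌉ = 102
j=7: r + 6k = 122.054 → ⌈·⌉ = 123
j=8: r + 7k = 142.220666… → ⌈·⌉ = 143
j=9: r + 8k = 162.387333… → ⌈·⌉ = 163
j=10: r + 9k = 182.554 → ⌈·⌉ = 183
j=11: r + 10k = 202.720666… → ⌈·⌉ = 203
j=12: r + 11k = 222.887333… → ⌈·⌉ = 223
j=13: r + 12k = 243.054 → ⌈·⌉ = 244
j=14: r + 13k = 263.220666… → ⌈·⌉ = 264
j=15: r + 14k = 283.387333… → ⌈·⌉ = 284
j=16: r + 15k = 303.554 → ⌈·⌉ = 304
j=17: r + 16k = 323.720666… → ⌈·⌉ = 324
j=18: r + 17k = 343.887333… → ⌈·⌉ = 344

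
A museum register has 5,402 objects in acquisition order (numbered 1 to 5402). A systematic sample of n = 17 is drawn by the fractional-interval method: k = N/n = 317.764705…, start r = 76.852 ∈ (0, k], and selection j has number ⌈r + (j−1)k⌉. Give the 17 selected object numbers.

j=1: r + 0k = 76.852 → ⌈·⌉ = 77
j=2: r + 1k = 394.616705… → ⌈·⌉ = 395
j=3: r + 2k = 712.381411… → ⌈·⌉ = 713
j=4: r + 3k = 1030.146117… → ⌈·⌉ = 1031
j=5: r + 4k = 1347.910823… → ⌈·⌉ = 1348
j=6: r + 5k = 1665.675529… → ⌈·⌉ = 1666
j=7: r + 6k = 1983.440235… → ⌈·⌉ = 1984
j=8: r + 7k = 2301.204941… → ⌈·⌉ = 2302
j=9: r + 8k = 2618.969647… → ⌈·⌉ = 2619
j=10: r + 9k = 2936.734352… → ⌈·⌉ = 2937
j=11: r + 10k = 3254.499058… → ⌈·⌉ = 3255
j=12: r + 11k = 3572.263764… → ⌈·⌉ = 3573
j=13: r + 12k = 3890.028470… → ⌈·⌉ = 3891
j=14: r + 13k = 4207.793176… → ⌈·⌉ = 4208
j=15: r + 14k = 4525.557882… → ⌈·⌉ = 4526
j=16: r + 15k = 4843.322588… → ⌈·⌉ = 4844
j=17: r + 16k = 5161.087294… → ⌈·⌉ = 5162

77, 395, 713, 1031, 1348, 1666, 1984, 2302, 2619, 2937, 3255, 3573, 3891, 4208, 4526, 4844, 5162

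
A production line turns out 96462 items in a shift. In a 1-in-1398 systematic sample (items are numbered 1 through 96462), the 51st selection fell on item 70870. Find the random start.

970

k = 1398
r = 70870 − (51−1)×1398 = 70870 − 69900 = 970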